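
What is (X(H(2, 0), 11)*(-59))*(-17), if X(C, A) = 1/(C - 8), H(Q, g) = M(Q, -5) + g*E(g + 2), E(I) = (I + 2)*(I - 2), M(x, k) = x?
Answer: -1003/6 ≈ -167.17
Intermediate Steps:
E(I) = (-2 + I)*(2 + I) (E(I) = (2 + I)*(-2 + I) = (-2 + I)*(2 + I))
H(Q, g) = Q + g*(-4 + (2 + g)²) (H(Q, g) = Q + g*(-4 + (g + 2)²) = Q + g*(-4 + (2 + g)²))
X(C, A) = 1/(-8 + C)
(X(H(2, 0), 11)*(-59))*(-17) = (-59/(-8 + (2 + 0*(-4 + (2 + 0)²))))*(-17) = (-59/(-8 + (2 + 0*(-4 + 2²))))*(-17) = (-59/(-8 + (2 + 0*(-4 + 4))))*(-17) = (-59/(-8 + (2 + 0*0)))*(-17) = (-59/(-8 + (2 + 0)))*(-17) = (-59/(-8 + 2))*(-17) = (-59/(-6))*(-17) = -⅙*(-59)*(-17) = (59/6)*(-17) = -1003/6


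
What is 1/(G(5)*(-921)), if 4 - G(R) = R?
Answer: 1/921 ≈ 0.0010858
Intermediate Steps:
G(R) = 4 - R
1/(G(5)*(-921)) = 1/((4 - 1*5)*(-921)) = 1/((4 - 5)*(-921)) = 1/(-1*(-921)) = 1/921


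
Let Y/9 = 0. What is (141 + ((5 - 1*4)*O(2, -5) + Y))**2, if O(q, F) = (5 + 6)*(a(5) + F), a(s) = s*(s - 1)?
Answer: 93636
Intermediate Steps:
Y = 0 (Y = 9*0 = 0)
a(s) = s*(-1 + s)
O(q, F) = 220 + 11*F (O(q, F) = (5 + 6)*(5*(-1 + 5) + F) = 11*(5*4 + F) = 11*(20 + F) = 220 + 11*F)
(141 + ((5 - 1*4)*O(2, -5) + Y))**2 = (141 + ((5 - 1*4)*(220 + 11*(-5)) + 0))**2 = (141 + ((5 - 4)*(220 - 55) + 0))**2 = (141 + (1*165 + 0))**2 = (141 + (165 + 0))**2 = (141 + 165)**2 = 306**2 = 93636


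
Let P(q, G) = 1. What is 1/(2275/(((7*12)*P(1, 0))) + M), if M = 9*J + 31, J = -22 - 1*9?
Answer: -12/2651 ≈ -0.0045266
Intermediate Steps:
J = -31 (J = -22 - 9 = -31)
M = -248 (M = 9*(-31) + 31 = -279 + 31 = -248)
1/(2275/(((7*12)*P(1, 0))) + M) = 1/(2275/(((7*12)*1)) - 248) = 1/(2275/((84*1)) - 248) = 1/(2275/84 - 248) = 1/(2275*(1/84) - 248) = 1/(325/12 - 248) = 1/(-2651/12) = -12/2651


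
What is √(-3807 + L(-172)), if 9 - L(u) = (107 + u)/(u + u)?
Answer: I*√112365622/172 ≈ 61.629*I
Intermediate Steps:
L(u) = 9 - (107 + u)/(2*u) (L(u) = 9 - (107 + u)/(u + u) = 9 - (107 + u)/(2*u))
√(-3807 + L(-172)) = √(-3807 + (½)*(-107 + 17*(-172))/(-172)) = √(-3807 + (½)*(-1/172)*(-107 - 2924)) = √(-3807 + (½)*(-1/172)*(-3031)) = √(-3807 + 3031/344) = √(-1306577/344) = I*√112365622/172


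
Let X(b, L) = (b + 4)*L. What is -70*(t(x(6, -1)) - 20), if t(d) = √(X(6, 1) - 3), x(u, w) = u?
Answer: 1400 - 70*√7 ≈ 1214.8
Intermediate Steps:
X(b, L) = L*(4 + b) (X(b, L) = (4 + b)*L = L*(4 + b))
t(d) = √7 (t(d) = √(1*(4 + 6) - 3) = √(1*10 - 3) = √(10 - 3) = √7)
-70*(t(x(6, -1)) - 20) = -70*(√7 - 20) = -70*(-20 + √7) = 1400 - 70*√7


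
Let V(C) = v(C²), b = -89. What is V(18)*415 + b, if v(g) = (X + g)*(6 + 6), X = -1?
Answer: 1608451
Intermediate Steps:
v(g) = -12 + 12*g (v(g) = (-1 + g)*(6 + 6) = (-1 + g)*12 = -12 + 12*g)
V(C) = -12 + 12*C²
V(18)*415 + b = (-12 + 12*18²)*415 - 89 = (-12 + 12*324)*415 - 89 = (-12 + 3888)*415 - 89 = 3876*415 - 89 = 1608540 - 89 = 1608451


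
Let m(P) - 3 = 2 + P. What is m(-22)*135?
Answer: -2295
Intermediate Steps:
m(P) = 5 + P (m(P) = 3 + (2 + P) = 5 + P)
m(-22)*135 = (5 - 22)*135 = -17*135 = -2295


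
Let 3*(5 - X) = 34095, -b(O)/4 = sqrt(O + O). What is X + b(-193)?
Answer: -11360 - 4*I*sqrt(386) ≈ -11360.0 - 78.588*I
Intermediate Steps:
b(O) = -4*sqrt(2)*sqrt(O) (b(O) = -4*sqrt(O + O) = -4*sqrt(2)*sqrt(O))
X = -11360 (X = 5 - 1/3*34095 = 5 - 11365 = -11360)
X + b(-193) = -11360 - 4*sqrt(2)*sqrt(-193) = -11360 - 4*sqrt(2)*I*sqrt(193) = -11360 - 4*I*sqrt(386)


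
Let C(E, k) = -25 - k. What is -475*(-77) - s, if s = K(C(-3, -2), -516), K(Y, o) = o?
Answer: 37091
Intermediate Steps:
s = -516
-475*(-77) - s = -475*(-77) - 1*(-516) = 36575 + 516 = 37091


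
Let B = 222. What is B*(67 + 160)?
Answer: 50394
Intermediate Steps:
B*(67 + 160) = 222*(67 + 160) = 222*227 = 50394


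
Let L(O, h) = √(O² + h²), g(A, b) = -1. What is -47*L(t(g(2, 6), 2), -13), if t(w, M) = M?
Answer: -47*√173 ≈ -618.19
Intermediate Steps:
-47*L(t(g(2, 6), 2), -13) = -47*√(2² + (-13)²) = -47*√(4 + 169) = -47*√173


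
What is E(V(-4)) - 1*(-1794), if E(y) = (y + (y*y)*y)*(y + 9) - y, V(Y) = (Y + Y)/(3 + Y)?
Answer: 10626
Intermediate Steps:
V(Y) = 2*Y/(3 + Y) (V(Y) = (2*Y)/(3 + Y) = 2*Y/(3 + Y))
E(y) = -y + (9 + y)*(y + y³) (E(y) = (y + y²*y)*(9 + y) - y = (y + y³)*(9 + y) - y = (9 + y)*(y + y³) - y = -y + (9 + y)*(y + y³))
E(V(-4)) - 1*(-1794) = (2*(-4)/(3 - 4))*(8 + 2*(-4)/(3 - 4) + (2*(-4)/(3 - 4))³ + 9*(2*(-4)/(3 - 4))²) - 1*(-1794) = (2*(-4)/(-1))*(8 + 2*(-4)/(-1) + (2*(-4)/(-1))³ + 9*(2*(-4)/(-1))²) + 1794 = (2*(-4)*(-1))*(8 + 2*(-4)*(-1) + (2*(-4)*(-1))³ + 9*(2*(-4)*(-1))²) + 1794 = 8*(8 + 8 + 8³ + 9*8²) + 1794 = 8*(8 + 8 + 512 + 9*64) + 1794 = 8*(8 + 8 + 512 + 576) + 1794 = 8*1104 + 1794 = 8832 + 1794 = 10626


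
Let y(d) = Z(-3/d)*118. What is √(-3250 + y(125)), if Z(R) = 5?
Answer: 2*I*√665 ≈ 51.575*I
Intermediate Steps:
y(d) = 590 (y(d) = 5*118 = 590)
√(-3250 + y(125)) = √(-3250 + 590) = √(-2660) = 2*I*√665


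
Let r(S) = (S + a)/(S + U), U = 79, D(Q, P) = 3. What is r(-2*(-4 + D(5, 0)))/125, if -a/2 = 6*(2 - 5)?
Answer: 38/10125 ≈ 0.0037531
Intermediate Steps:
a = 36 (a = -12*(2 - 5) = -12*(-3) = -2*(-18) = 36)
r(S) = (36 + S)/(79 + S) (r(S) = (S + 36)/(S + 79) = (36 + S)/(79 + S))
r(-2*(-4 + D(5, 0)))/125 = ((36 - 2*(-4 + 3))/(79 - 2*(-4 + 3)))/125 = ((36 - 2*(-1))/(79 - 2*(-1)))*(1/125) = ((36 + 2)/(79 + 2))*(1/125) = (38/81)*(1/125) = 38/10125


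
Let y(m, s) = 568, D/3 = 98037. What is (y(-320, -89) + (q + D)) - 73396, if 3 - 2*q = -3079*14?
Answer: 485675/2 ≈ 2.4284e+5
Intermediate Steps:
D = 294111 (D = 3*98037 = 294111)
q = 43109/2 (q = 3/2 - (-3079)*14/2 = 3/2 - ½*(-43106) = 3/2 + 21553 = 43109/2 ≈ 21555.)
(y(-320, -89) + (q + D)) - 73396 = (568 + (43109/2 + 294111)) - 73396 = (568 + 631331/2) - 73396 = 632467/2 - 73396 = 485675/2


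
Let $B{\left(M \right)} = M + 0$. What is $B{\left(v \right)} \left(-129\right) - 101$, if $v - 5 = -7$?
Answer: $157$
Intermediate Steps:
$v = -2$ ($v = 5 - 7 = -2$)
$B{\left(M \right)} = M$
$B{\left(v \right)} \left(-129\right) - 101 = \left(-2\right) \left(-129\right) - 101 = 258 - 101 = 157$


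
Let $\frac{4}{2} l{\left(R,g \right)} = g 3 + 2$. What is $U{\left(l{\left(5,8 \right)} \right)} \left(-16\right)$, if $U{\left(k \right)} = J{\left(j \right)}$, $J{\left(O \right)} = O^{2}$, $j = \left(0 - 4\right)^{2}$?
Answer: $-4096$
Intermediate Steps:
$j = 16$ ($j = \left(-4\right)^{2} = 16$)
$l{\left(R,g \right)} = 1 + \frac{3 g}{2}$ ($l{\left(R,g \right)} = \frac{g 3 + 2}{2} = \frac{3 g + 2}{2} = \frac{2 + 3 g}{2} = 1 + \frac{3 g}{2}$)
$U{\left(k \right)} = 256$ ($U{\left(k \right)} = 16^{2} = 256$)
$U{\left(l{\left(5,8 \right)} \right)} \left(-16\right) = 256 \left(-16\right) = -4096$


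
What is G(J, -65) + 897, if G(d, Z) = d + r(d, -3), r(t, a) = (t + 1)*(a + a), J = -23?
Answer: 1006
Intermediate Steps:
r(t, a) = 2*a*(1 + t) (r(t, a) = (1 + t)*(2*a) = 2*a*(1 + t))
G(d, Z) = -6 - 5*d (G(d, Z) = d + 2*(-3)*(1 + d) = d + (-6 - 6*d) = -6 - 5*d)
G(J, -65) + 897 = (-6 - 5*(-23)) + 897 = (-6 + 115) + 897 = 109 + 897 = 1006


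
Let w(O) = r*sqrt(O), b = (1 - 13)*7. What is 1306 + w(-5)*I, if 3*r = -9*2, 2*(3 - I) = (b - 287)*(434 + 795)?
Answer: 1306 - 1367895*I*sqrt(5) ≈ 1306.0 - 3.0587e+6*I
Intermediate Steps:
b = -84 (b = -12*7 = -84)
I = 455965/2 (I = 3 - (-84 - 287)*(434 + 795)/2 = 3 - (-371)*1229/2 = 3 - 1/2*(-455959) = 3 + 455959/2 = 455965/2 ≈ 2.2798e+5)
r = -6 (r = (-9*2)/3 = (1/3)*(-18) = -6)
w(O) = -6*sqrt(O)
1306 + w(-5)*I = 1306 - 6*I*sqrt(5)*(455965/2) = 1306 - 1367895*I*sqrt(5)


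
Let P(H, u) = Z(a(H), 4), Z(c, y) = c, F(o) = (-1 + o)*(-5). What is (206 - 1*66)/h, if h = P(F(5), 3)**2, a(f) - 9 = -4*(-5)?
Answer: 140/841 ≈ 0.16647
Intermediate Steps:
F(o) = 5 - 5*o
a(f) = 29 (a(f) = 9 - 4*(-5) = 9 + 20 = 29)
P(H, u) = 29
h = 841 (h = 29**2 = 841)
(206 - 1*66)/h = (206 - 1*66)/841 = (206 - 66)*(1/841) = 140*(1/841) = 140/841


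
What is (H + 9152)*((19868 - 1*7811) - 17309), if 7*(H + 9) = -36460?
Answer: -144645332/7 ≈ -2.0664e+7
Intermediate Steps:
H = -36523/7 (H = -9 + (1/7)*(-36460) = -9 - 36460/7 = -36523/7 ≈ -5217.6)
(H + 9152)*((19868 - 1*7811) - 17309) = (-36523/7 + 9152)*((19868 - 1*7811) - 17309) = 27541*((19868 - 7811) - 17309)/7 = 27541*(12057 - 17309)/7 = (27541/7)*(-5252) = -144645332/7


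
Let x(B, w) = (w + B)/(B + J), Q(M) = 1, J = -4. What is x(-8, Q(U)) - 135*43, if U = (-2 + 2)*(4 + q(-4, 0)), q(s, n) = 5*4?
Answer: -69653/12 ≈ -5804.4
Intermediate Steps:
q(s, n) = 20
U = 0 (U = (-2 + 2)*(4 + 20) = 0*24 = 0)
x(B, w) = (B + w)/(-4 + B) (x(B, w) = (w + B)/(B - 4) = (B + w)/(-4 + B))
x(-8, Q(U)) - 135*43 = (-8 + 1)/(-4 - 8) - 135*43 = -7/(-12) - 5805 = -1/12*(-7) - 5805 = 7/12 - 5805 = -69653/12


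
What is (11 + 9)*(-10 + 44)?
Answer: 680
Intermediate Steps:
(11 + 9)*(-10 + 44) = 20*34 = 680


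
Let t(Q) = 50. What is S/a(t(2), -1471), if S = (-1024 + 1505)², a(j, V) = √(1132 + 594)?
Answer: 231361*√1726/1726 ≈ 5568.9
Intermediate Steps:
a(j, V) = √1726
S = 231361 (S = 481² = 231361)
S/a(t(2), -1471) = 231361/(√1726) = 231361*(√1726/1726) = 231361*√1726/1726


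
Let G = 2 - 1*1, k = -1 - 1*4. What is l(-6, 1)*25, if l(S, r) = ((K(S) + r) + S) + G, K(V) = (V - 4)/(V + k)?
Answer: -850/11 ≈ -77.273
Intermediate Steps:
k = -5 (k = -1 - 4 = -5)
G = 1 (G = 2 - 1 = 1)
K(V) = (-4 + V)/(-5 + V) (K(V) = (V - 4)/(V - 5) = (-4 + V)/(-5 + V))
l(S, r) = 1 + S + r + (-4 + S)/(-5 + S) (l(S, r) = (((-4 + S)/(-5 + S) + r) + S) + 1 = ((r + (-4 + S)/(-5 + S)) + S) + 1 = (S + r + (-4 + S)/(-5 + S)) + 1 = 1 + S + r + (-4 + S)/(-5 + S))
l(-6, 1)*25 = ((-4 - 6 + (-5 - 6)*(1 - 6 + 1))/(-5 - 6))*25 = ((-4 - 6 - 11*(-4))/(-11))*25 = -(-4 - 6 + 44)/11*25 = -1/11*34*25 = -34/11*25 = -850/11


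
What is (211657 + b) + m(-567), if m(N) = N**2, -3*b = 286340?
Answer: 1313098/3 ≈ 4.3770e+5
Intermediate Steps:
b = -286340/3 (b = -1/3*286340 = -286340/3 ≈ -95447.)
(211657 + b) + m(-567) = (211657 - 286340/3) + (-567)**2 = 348631/3 + 321489 = 1313098/3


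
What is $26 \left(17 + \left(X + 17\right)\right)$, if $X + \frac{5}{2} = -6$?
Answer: $663$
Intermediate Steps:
$X = - \frac{17}{2}$ ($X = - \frac{5}{2} - 6 = - \frac{17}{2} \approx -8.5$)
$26 \left(17 + \left(X + 17\right)\right) = 26 \left(17 + \left(- \frac{17}{2} + 17\right)\right) = 26 \left(17 + \frac{17}{2}\right) = 26 \cdot \frac{51}{2} = 663$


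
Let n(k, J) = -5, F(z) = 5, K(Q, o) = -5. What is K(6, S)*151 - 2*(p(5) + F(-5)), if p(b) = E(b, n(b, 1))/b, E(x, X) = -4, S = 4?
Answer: -3817/5 ≈ -763.40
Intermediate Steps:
p(b) = -4/b
K(6, S)*151 - 2*(p(5) + F(-5)) = -5*151 - 2*(-4/5 + 5) = -755 - 2*(-4*1/5 + 5) = -755 - 2*(-4/5 + 5) = -755 - 2*21/5 = -755 - 42/5 = -3817/5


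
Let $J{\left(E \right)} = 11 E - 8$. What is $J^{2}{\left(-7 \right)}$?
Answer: $7225$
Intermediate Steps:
$J{\left(E \right)} = -8 + 11 E$
$J^{2}{\left(-7 \right)} = \left(-8 + 11 \left(-7\right)\right)^{2} = \left(-8 - 77\right)^{2} = \left(-85\right)^{2} = 7225$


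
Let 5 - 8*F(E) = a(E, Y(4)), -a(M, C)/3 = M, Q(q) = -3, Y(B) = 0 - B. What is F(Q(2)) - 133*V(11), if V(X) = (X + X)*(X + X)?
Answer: -128745/2 ≈ -64373.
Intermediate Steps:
Y(B) = -B
V(X) = 4*X² (V(X) = (2*X)*(2*X) = 4*X²)
a(M, C) = -3*M
F(E) = 5/8 + 3*E/8 (F(E) = 5/8 - (-3)*E/8 = 5/8 + 3*E/8)
F(Q(2)) - 133*V(11) = (5/8 + (3/8)*(-3)) - 532*11² = (5/8 - 9/8) - 532*121 = -½ - 133*484 = -½ - 64372 = -128745/2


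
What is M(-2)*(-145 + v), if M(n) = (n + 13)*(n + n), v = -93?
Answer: 10472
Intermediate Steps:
M(n) = 2*n*(13 + n) (M(n) = (13 + n)*(2*n) = 2*n*(13 + n))
M(-2)*(-145 + v) = (2*(-2)*(13 - 2))*(-145 - 93) = (2*(-2)*11)*(-238) = -44*(-238) = 10472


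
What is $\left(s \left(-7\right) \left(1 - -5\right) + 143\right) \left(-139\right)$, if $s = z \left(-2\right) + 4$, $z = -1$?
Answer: $15151$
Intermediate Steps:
$s = 6$ ($s = \left(-1\right) \left(-2\right) + 4 = 2 + 4 = 6$)
$\left(s \left(-7\right) \left(1 - -5\right) + 143\right) \left(-139\right) = \left(6 \left(-7\right) \left(1 - -5\right) + 143\right) \left(-139\right) = \left(- 42 \left(1 + 5\right) + 143\right) \left(-139\right) = \left(\left(-42\right) 6 + 143\right) \left(-139\right) = \left(-252 + 143\right) \left(-139\right) = \left(-109\right) \left(-139\right) = 15151$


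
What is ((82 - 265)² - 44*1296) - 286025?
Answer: -309560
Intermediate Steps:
((82 - 265)² - 44*1296) - 286025 = ((-183)² - 57024) - 286025 = (33489 - 57024) - 286025 = -23535 - 286025 = -309560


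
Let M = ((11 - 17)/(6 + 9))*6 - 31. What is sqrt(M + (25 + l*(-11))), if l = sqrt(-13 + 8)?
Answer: sqrt(-210 - 275*I*sqrt(5))/5 ≈ 2.9658 - 4.1468*I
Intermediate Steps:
l = I*sqrt(5) (l = sqrt(-5) = I*sqrt(5) ≈ 2.2361*I)
M = -167/5 (M = -6/15*6 - 31 = -6*1/15*6 - 31 = -2/5*6 - 31 = -12/5 - 31 = -167/5 ≈ -33.400)
sqrt(M + (25 + l*(-11))) = sqrt(-167/5 + (25 + (I*sqrt(5))*(-11))) = sqrt(-167/5 + (25 - 11*I*sqrt(5))) = sqrt(-42/5 - 11*I*sqrt(5))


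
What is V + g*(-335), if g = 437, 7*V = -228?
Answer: -1024993/7 ≈ -1.4643e+5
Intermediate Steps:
V = -228/7 (V = (1/7)*(-228) = -228/7 ≈ -32.571)
V + g*(-335) = -228/7 + 437*(-335) = -228/7 - 146395 = -1024993/7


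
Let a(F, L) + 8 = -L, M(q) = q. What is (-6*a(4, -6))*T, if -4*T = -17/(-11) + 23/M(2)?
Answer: -861/22 ≈ -39.136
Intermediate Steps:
a(F, L) = -8 - L
T = -287/88 (T = -(-17/(-11) + 23/2)/4 = -(-17*(-1/11) + 23*(1/2))/4 = -(17/11 + 23/2)/4 = -1/4*287/22 = -287/88 ≈ -3.2614)
(-6*a(4, -6))*T = -6*(-8 - 1*(-6))*(-287/88) = -6*(-8 + 6)*(-287/88) = -6*(-2)*(-287/88) = 12*(-287/88) = -861/22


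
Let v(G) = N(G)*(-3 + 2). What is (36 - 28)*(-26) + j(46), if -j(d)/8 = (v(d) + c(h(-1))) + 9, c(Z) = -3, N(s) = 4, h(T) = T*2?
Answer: -224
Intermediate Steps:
h(T) = 2*T
v(G) = -4 (v(G) = 4*(-3 + 2) = 4*(-1) = -4)
j(d) = -16 (j(d) = -8*((-4 - 3) + 9) = -8*(-7 + 9) = -8*2 = -16)
(36 - 28)*(-26) + j(46) = (36 - 28)*(-26) - 16 = 8*(-26) - 16 = -208 - 16 = -224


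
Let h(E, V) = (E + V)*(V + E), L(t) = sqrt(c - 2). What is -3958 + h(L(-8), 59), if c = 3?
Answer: -358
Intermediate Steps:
L(t) = 1 (L(t) = sqrt(3 - 2) = sqrt(1) = 1)
h(E, V) = (E + V)**2 (h(E, V) = (E + V)*(E + V) = (E + V)**2)
-3958 + h(L(-8), 59) = -3958 + (1 + 59)**2 = -3958 + 60**2 = -3958 + 3600 = -358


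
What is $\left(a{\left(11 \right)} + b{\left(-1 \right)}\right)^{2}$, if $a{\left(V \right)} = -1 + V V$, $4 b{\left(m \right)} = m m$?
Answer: $\frac{231361}{16} \approx 14460.0$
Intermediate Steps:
$b{\left(m \right)} = \frac{m^{2}}{4}$ ($b{\left(m \right)} = \frac{m m}{4} = \frac{m^{2}}{4}$)
$a{\left(V \right)} = -1 + V^{2}$
$\left(a{\left(11 \right)} + b{\left(-1 \right)}\right)^{2} = \left(\left(-1 + 11^{2}\right) + \frac{\left(-1\right)^{2}}{4}\right)^{2} = \left(\left(-1 + 121\right) + \frac{1}{4} \cdot 1\right)^{2} = \left(120 + \frac{1}{4}\right)^{2} = \left(\frac{481}{4}\right)^{2} = \frac{231361}{16}$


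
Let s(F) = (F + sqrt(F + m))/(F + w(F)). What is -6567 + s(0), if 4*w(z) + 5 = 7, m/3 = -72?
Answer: -6567 + 12*I*sqrt(6) ≈ -6567.0 + 29.394*I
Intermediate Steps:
m = -216 (m = 3*(-72) = -216)
w(z) = 1/2 (w(z) = -5/4 + (1/4)*7 = -5/4 + 7/4 = 1/2)
s(F) = (F + sqrt(-216 + F))/(1/2 + F) (s(F) = (F + sqrt(F - 216))/(F + 1/2) = (F + sqrt(-216 + F))/(1/2 + F))
-6567 + s(0) = -6567 + 2*(0 + sqrt(-216 + 0))/(1 + 2*0) = -6567 + 2*(0 + sqrt(-216))/(1 + 0) = -6567 + 2*(0 + 6*I*sqrt(6))/1 = -6567 + 2*1*(6*I*sqrt(6)) = -6567 + 12*I*sqrt(6)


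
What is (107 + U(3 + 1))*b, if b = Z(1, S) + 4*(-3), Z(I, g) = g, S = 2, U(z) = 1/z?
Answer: -2145/2 ≈ -1072.5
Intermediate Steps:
b = -10 (b = 2 + 4*(-3) = 2 - 12 = -10)
(107 + U(3 + 1))*b = (107 + 1/(3 + 1))*(-10) = (107 + 1/4)*(-10) = (107 + ¼)*(-10) = (429/4)*(-10) = -2145/2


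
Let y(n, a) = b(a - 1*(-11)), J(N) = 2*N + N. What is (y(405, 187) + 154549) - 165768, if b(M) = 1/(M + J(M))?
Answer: -8885447/792 ≈ -11219.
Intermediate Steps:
J(N) = 3*N
b(M) = 1/(4*M) (b(M) = 1/(M + 3*M) = 1/(4*M))
y(n, a) = 1/(4*(11 + a)) (y(n, a) = 1/(4*(a - 1*(-11))) = 1/(4*(a + 11)) = 1/(4*(11 + a)))
(y(405, 187) + 154549) - 165768 = (1/(4*(11 + 187)) + 154549) - 165768 = ((¼)/198 + 154549) - 165768 = ((¼)*(1/198) + 154549) - 165768 = (1/792 + 154549) - 165768 = 122402809/792 - 165768 = -8885447/792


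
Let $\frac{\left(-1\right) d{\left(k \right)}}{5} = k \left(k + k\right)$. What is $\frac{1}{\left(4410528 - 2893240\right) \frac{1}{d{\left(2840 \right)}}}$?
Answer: $- \frac{10082000}{189661} \approx -53.158$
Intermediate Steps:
$d{\left(k \right)} = - 10 k^{2}$ ($d{\left(k \right)} = - 5 k \left(k + k\right) = - 5 k 2 k = - 5 \cdot 2 k^{2} = - 10 k^{2}$)
$\frac{1}{\left(4410528 - 2893240\right) \frac{1}{d{\left(2840 \right)}}} = \frac{1}{\left(4410528 - 2893240\right) \frac{1}{\left(-10\right) 2840^{2}}} = \frac{1}{1517288 \frac{1}{\left(-10\right) 8065600}} = \frac{1}{1517288 \frac{1}{-80656000}} = \frac{1}{1517288 \left(- \frac{1}{80656000}\right)} = \frac{1}{- \frac{189661}{10082000}} = - \frac{10082000}{189661}$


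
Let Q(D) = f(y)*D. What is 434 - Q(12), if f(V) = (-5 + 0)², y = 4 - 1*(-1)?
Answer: 134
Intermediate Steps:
y = 5 (y = 4 + 1 = 5)
f(V) = 25 (f(V) = (-5)² = 25)
Q(D) = 25*D
434 - Q(12) = 434 - 25*12 = 434 - 1*300 = 434 - 300 = 134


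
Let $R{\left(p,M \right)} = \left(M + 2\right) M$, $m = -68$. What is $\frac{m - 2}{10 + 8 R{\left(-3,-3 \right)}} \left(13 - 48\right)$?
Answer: $\frac{1225}{17} \approx 72.059$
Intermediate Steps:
$R{\left(p,M \right)} = M \left(2 + M\right)$ ($R{\left(p,M \right)} = \left(2 + M\right) M = M \left(2 + M\right)$)
$\frac{m - 2}{10 + 8 R{\left(-3,-3 \right)}} \left(13 - 48\right) = \frac{-68 - 2}{10 + 8 \left(- 3 \left(2 - 3\right)\right)} \left(13 - 48\right) = - \frac{70}{10 + 8 \left(\left(-3\right) \left(-1\right)\right)} \left(-35\right) = - \frac{70}{10 + 8 \cdot 3} \left(-35\right) = - \frac{70}{10 + 24} \left(-35\right) = - \frac{70}{34} \left(-35\right) = \left(-70\right) \frac{1}{34} \left(-35\right) = \left(- \frac{35}{17}\right) \left(-35\right) = \frac{1225}{17}$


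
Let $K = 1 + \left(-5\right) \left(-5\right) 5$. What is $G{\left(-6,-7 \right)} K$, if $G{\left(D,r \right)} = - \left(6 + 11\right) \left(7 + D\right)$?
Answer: $-2142$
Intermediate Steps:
$G{\left(D,r \right)} = -119 - 17 D$ ($G{\left(D,r \right)} = - 17 \left(7 + D\right) = - (119 + 17 D) = -119 - 17 D$)
$K = 126$ ($K = 1 + 25 \cdot 5 = 1 + 125 = 126$)
$G{\left(-6,-7 \right)} K = \left(-119 - -102\right) 126 = \left(-119 + 102\right) 126 = \left(-17\right) 126 = -2142$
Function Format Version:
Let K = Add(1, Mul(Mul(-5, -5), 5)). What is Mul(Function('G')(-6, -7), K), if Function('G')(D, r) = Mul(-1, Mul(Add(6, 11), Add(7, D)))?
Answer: -2142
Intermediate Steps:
Function('G')(D, r) = Add(-119, Mul(-17, D)) (Function('G')(D, r) = Mul(-1, Mul(17, Add(7, D))) = Mul(-1, Add(119, Mul(17, D))) = Add(-119, Mul(-17, D)))
K = 126 (K = Add(1, Mul(25, 5)) = Add(1, 125) = 126)
Mul(Function('G')(-6, -7), K) = Mul(Add(-119, Mul(-17, -6)), 126) = Mul(Add(-119, 102), 126) = Mul(-17, 126) = -2142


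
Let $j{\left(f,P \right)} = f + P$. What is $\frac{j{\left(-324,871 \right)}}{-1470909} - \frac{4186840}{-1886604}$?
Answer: $\frac{513119055431}{231251900253} \approx 2.2189$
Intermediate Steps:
$j{\left(f,P \right)} = P + f$
$\frac{j{\left(-324,871 \right)}}{-1470909} - \frac{4186840}{-1886604} = \frac{871 - 324}{-1470909} - \frac{4186840}{-1886604} = 547 \left(- \frac{1}{1470909}\right) - - \frac{1046710}{471651} = - \frac{547}{1470909} + \frac{1046710}{471651} = \frac{513119055431}{231251900253}$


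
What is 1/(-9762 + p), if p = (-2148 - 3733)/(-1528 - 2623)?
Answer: -4151/40516181 ≈ -0.00010245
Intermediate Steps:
p = 5881/4151 (p = -5881/(-4151) = -5881*(-1/4151) = 5881/4151 ≈ 1.4168)
1/(-9762 + p) = 1/(-9762 + 5881/4151) = 1/(-40516181/4151) = -4151/40516181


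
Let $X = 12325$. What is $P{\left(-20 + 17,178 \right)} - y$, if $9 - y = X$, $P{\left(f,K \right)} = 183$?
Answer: $12499$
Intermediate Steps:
$y = -12316$ ($y = 9 - 12325 = -12316$)
$P{\left(-20 + 17,178 \right)} - y = 183 - -12316 = 183 + 12316 = 12499$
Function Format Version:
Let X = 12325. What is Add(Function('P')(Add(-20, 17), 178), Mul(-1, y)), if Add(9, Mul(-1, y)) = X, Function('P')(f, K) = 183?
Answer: 12499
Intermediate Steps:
y = -12316 (y = Add(9, Mul(-1, 12325)) = Add(9, -12325) = -12316)
Add(Function('P')(Add(-20, 17), 178), Mul(-1, y)) = Add(183, Mul(-1, -12316)) = Add(183, 12316) = 12499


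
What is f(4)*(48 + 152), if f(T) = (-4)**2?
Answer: 3200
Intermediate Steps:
f(T) = 16
f(4)*(48 + 152) = 16*(48 + 152) = 16*200 = 3200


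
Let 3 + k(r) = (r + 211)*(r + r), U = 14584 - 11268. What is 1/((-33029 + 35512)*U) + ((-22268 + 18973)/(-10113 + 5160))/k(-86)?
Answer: -2078715377/67455174798804 ≈ -3.0816e-5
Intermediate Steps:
U = 3316
k(r) = -3 + 2*r*(211 + r) (k(r) = -3 + (r + 211)*(r + r) = -3 + (211 + r)*(2*r) = -3 + 2*r*(211 + r))
1/((-33029 + 35512)*U) + ((-22268 + 18973)/(-10113 + 5160))/k(-86) = 1/((-33029 + 35512)*3316) + ((-22268 + 18973)/(-10113 + 5160))/(-3 + 2*(-86)² + 422*(-86)) = (1/3316)/2483 + (-3295/(-4953))/(-3 + 2*7396 - 36292) = (1/2483)*(1/3316) + (-3295*(-1/4953))/(-3 + 14792 - 36292) = 1/8233628 + (3295/4953)/(-21503) = 1/8233628 + (3295/4953)*(-1/21503) = 1/8233628 - 3295/106504359 = -2078715377/67455174798804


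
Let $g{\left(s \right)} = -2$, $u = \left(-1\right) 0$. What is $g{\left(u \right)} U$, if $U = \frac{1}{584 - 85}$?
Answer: $- \frac{2}{499} \approx -0.004008$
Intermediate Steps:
$u = 0$
$U = \frac{1}{499} \approx 0.002004$
$g{\left(u \right)} U = \left(-2\right) \frac{1}{499} = - \frac{2}{499}$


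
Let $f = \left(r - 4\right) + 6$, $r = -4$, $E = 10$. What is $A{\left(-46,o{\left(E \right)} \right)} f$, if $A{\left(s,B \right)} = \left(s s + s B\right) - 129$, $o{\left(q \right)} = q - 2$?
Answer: $-3238$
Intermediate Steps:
$o{\left(q \right)} = -2 + q$ ($o{\left(q \right)} = q - 2 = -2 + q$)
$A{\left(s,B \right)} = -129 + s^{2} + B s$ ($A{\left(s,B \right)} = \left(s^{2} + B s\right) - 129 = -129 + s^{2} + B s$)
$f = -2$ ($f = \left(-4 - 4\right) + 6 = -8 + 6 = -2$)
$A{\left(-46,o{\left(E \right)} \right)} f = \left(-129 + \left(-46\right)^{2} + \left(-2 + 10\right) \left(-46\right)\right) \left(-2\right) = \left(-129 + 2116 + 8 \left(-46\right)\right) \left(-2\right) = \left(-129 + 2116 - 368\right) \left(-2\right) = 1619 \left(-2\right) = -3238$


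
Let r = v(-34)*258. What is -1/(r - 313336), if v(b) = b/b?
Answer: 1/313078 ≈ 3.1941e-6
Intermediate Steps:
v(b) = 1
r = 258 (r = 1*258 = 258)
-1/(r - 313336) = -1/(258 - 313336) = -1/(-313078) = -1*(-1/313078) = 1/313078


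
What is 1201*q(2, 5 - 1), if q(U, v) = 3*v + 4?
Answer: 19216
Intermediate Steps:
q(U, v) = 4 + 3*v
1201*q(2, 5 - 1) = 1201*(4 + 3*(5 - 1)) = 1201*(4 + 3*4) = 1201*(4 + 12) = 1201*16 = 19216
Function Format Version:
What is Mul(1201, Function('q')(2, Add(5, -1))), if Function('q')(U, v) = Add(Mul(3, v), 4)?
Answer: 19216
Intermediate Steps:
Function('q')(U, v) = Add(4, Mul(3, v))
Mul(1201, Function('q')(2, Add(5, -1))) = Mul(1201, Add(4, Mul(3, Add(5, -1)))) = Mul(1201, Add(4, Mul(3, 4))) = Mul(1201, Add(4, 12)) = Mul(1201, 16) = 19216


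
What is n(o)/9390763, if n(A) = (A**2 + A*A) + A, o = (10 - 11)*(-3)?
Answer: 21/9390763 ≈ 2.2362e-6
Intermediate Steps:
o = 3 (o = -1*(-3) = 3)
n(A) = A + 2*A**2 (n(A) = (A**2 + A**2) + A = 2*A**2 + A = A + 2*A**2)
n(o)/9390763 = (3*(1 + 2*3))/9390763 = (3*(1 + 6))*(1/9390763) = (3*7)*(1/9390763) = 21*(1/9390763) = 21/9390763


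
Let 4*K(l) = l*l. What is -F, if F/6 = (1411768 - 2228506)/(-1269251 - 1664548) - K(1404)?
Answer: 2891574131316/977933 ≈ 2.9568e+6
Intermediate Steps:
K(l) = l**2/4 (K(l) = (l*l)/4 = l**2/4)
F = -2891574131316/977933 (F = 6*((1411768 - 2228506)/(-1269251 - 1664548) - 1404**2/4) = 6*(-816738/(-2933799) - 1971216/4) = 6*(-816738*(-1/2933799) - 1*492804) = 6*(272246/977933 - 492804) = 6*(-481929021886/977933) = -2891574131316/977933 ≈ -2.9568e+6)
-F = -1*(-2891574131316/977933) = 2891574131316/977933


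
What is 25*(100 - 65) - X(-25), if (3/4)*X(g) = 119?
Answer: 2149/3 ≈ 716.33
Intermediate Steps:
X(g) = 476/3 (X(g) = (4/3)*119 = 476/3)
25*(100 - 65) - X(-25) = 25*(100 - 65) - 1*476/3 = 25*35 - 476/3 = 875 - 476/3 = 2149/3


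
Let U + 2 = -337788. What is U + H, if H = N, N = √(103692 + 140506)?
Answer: -337790 + √244198 ≈ -3.3730e+5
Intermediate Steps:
U = -337790 (U = -2 - 337788 = -337790)
N = √244198 ≈ 494.16
H = √244198 ≈ 494.16
U + H = -337790 + √244198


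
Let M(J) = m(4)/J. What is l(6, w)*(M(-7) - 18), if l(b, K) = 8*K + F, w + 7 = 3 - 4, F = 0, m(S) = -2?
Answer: 7936/7 ≈ 1133.7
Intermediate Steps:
w = -8 (w = -7 + (3 - 4) = -7 - 1 = -8)
M(J) = -2/J
l(b, K) = 8*K (l(b, K) = 8*K + 0 = 8*K)
l(6, w)*(M(-7) - 18) = (8*(-8))*(-2/(-7) - 18) = -64*(-2*(-⅐) - 18) = -64*(2/7 - 18) = -64*(-124/7) = 7936/7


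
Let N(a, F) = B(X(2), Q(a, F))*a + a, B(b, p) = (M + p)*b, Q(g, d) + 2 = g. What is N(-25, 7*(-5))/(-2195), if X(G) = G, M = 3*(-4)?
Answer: -385/439 ≈ -0.87699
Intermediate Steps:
M = -12
Q(g, d) = -2 + g
B(b, p) = b*(-12 + p) (B(b, p) = (-12 + p)*b = b*(-12 + p))
N(a, F) = a + a*(-28 + 2*a) (N(a, F) = (2*(-12 + (-2 + a)))*a + a = (2*(-14 + a))*a + a = (-28 + 2*a)*a + a = a*(-28 + 2*a) + a = a + a*(-28 + 2*a))
N(-25, 7*(-5))/(-2195) = -25*(-27 + 2*(-25))/(-2195) = -25*(-27 - 50)*(-1/2195) = -25*(-77)*(-1/2195) = 1925*(-1/2195) = -385/439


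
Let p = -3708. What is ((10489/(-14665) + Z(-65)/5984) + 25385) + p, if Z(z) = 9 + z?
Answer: 237776168913/10969420 ≈ 21676.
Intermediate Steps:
((10489/(-14665) + Z(-65)/5984) + 25385) + p = ((10489/(-14665) + (9 - 65)/5984) + 25385) - 3708 = ((10489*(-1/14665) - 56*1/5984) + 25385) - 3708 = ((-10489/14665 - 7/748) + 25385) - 3708 = (-7948427/10969420 + 25385) - 3708 = 278450778273/10969420 - 3708 = 237776168913/10969420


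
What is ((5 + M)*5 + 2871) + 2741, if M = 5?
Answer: 5662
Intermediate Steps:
((5 + M)*5 + 2871) + 2741 = ((5 + 5)*5 + 2871) + 2741 = (10*5 + 2871) + 2741 = (50 + 2871) + 2741 = 2921 + 2741 = 5662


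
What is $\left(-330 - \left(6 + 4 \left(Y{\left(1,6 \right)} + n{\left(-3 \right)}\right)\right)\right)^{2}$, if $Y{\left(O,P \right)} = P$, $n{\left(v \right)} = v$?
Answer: $121104$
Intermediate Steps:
$\left(-330 - \left(6 + 4 \left(Y{\left(1,6 \right)} + n{\left(-3 \right)}\right)\right)\right)^{2} = \left(-330 - \left(6 + 4 \left(6 - 3\right)\right)\right)^{2} = \left(-330 - 18\right)^{2} = \left(-348\right)^{2} = 121104$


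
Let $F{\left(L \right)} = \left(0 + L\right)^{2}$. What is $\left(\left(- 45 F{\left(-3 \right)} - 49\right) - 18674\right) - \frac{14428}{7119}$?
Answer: $- \frac{136186660}{7119} \approx -19130.0$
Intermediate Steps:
$F{\left(L \right)} = L^{2}$
$\left(\left(- 45 F{\left(-3 \right)} - 49\right) - 18674\right) - \frac{14428}{7119} = \left(\left(- 45 \left(-3\right)^{2} - 49\right) - 18674\right) - \frac{14428}{7119} = \left(\left(\left(-45\right) 9 - 49\right) - 18674\right) - \frac{14428}{7119} = \left(\left(-405 - 49\right) - 18674\right) - \frac{14428}{7119} = \left(-454 - 18674\right) - \frac{14428}{7119} = -19128 - \frac{14428}{7119} = - \frac{136186660}{7119}$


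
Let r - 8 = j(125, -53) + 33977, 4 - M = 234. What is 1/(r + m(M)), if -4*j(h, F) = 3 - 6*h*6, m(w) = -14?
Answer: 4/140381 ≈ 2.8494e-5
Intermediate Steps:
M = -230 (M = 4 - 1*234 = 4 - 234 = -230)
j(h, F) = -¾ + 9*h (j(h, F) = -(3 - 6*h*6)/4 = -(3 - 36*h)/4 = -¾ + 9*h)
r = 140437/4 (r = 8 + ((-¾ + 9*125) + 33977) = 8 + ((-¾ + 1125) + 33977) = 8 + (4497/4 + 33977) = 8 + 140405/4 = 140437/4 ≈ 35109.)
1/(r + m(M)) = 1/(140437/4 - 14) = 1/(140381/4) = 4/140381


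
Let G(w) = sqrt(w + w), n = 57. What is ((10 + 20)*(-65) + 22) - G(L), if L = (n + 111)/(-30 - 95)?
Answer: -1928 - 4*I*sqrt(105)/25 ≈ -1928.0 - 1.6395*I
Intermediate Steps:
L = -168/125 (L = (57 + 111)/(-30 - 95) = 168/(-125) = 168*(-1/125) = -168/125 ≈ -1.3440)
G(w) = sqrt(2)*sqrt(w) (G(w) = sqrt(2*w) = sqrt(2)*sqrt(w))
((10 + 20)*(-65) + 22) - G(L) = ((10 + 20)*(-65) + 22) - sqrt(2)*sqrt(-168/125) = (30*(-65) + 22) - sqrt(2)*2*I*sqrt(210)/25 = (-1950 + 22) - 4*I*sqrt(105)/25 = -1928 - 4*I*sqrt(105)/25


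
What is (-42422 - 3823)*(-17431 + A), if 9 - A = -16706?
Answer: 33111420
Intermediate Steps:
A = 16715 (A = 9 - 1*(-16706) = 9 + 16706 = 16715)
(-42422 - 3823)*(-17431 + A) = (-42422 - 3823)*(-17431 + 16715) = -46245*(-716) = 33111420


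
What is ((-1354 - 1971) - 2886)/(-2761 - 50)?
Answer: 6211/2811 ≈ 2.2095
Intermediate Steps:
((-1354 - 1971) - 2886)/(-2761 - 50) = (-3325 - 2886)/(-2811) = -6211*(-1/2811) = 6211/2811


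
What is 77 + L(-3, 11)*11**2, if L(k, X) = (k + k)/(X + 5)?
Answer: 253/8 ≈ 31.625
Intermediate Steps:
L(k, X) = 2*k/(5 + X) (L(k, X) = (2*k)/(5 + X) = 2*k/(5 + X))
77 + L(-3, 11)*11**2 = 77 + (2*(-3)/(5 + 11))*11**2 = 77 + (2*(-3)/16)*121 = 77 + (2*(-3)*(1/16))*121 = 77 - 3/8*121 = 77 - 363/8 = 253/8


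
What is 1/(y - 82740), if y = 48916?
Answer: -1/33824 ≈ -2.9565e-5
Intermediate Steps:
1/(y - 82740) = 1/(48916 - 82740) = 1/(-33824) = -1/33824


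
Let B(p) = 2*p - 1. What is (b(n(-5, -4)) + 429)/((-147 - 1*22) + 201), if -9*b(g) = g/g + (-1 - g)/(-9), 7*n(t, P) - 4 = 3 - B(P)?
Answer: 243157/18144 ≈ 13.402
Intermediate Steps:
B(p) = -1 + 2*p
n(t, P) = 8/7 - 2*P/7 (n(t, P) = 4/7 + (3 - (-1 + 2*P))/7 = 4/7 + (3 + (1 - 2*P))/7 = 4/7 + (4 - 2*P)/7 = 4/7 + (4/7 - 2*P/7) = 8/7 - 2*P/7)
b(g) = -10/81 - g/81 (b(g) = -(g/g + (-1 - g)/(-9))/9 = -(1 + (-1 - g)*(-⅑))/9 = -(1 + (⅑ + g/9))/9 = -(10/9 + g/9)/9 = -10/81 - g/81)
(b(n(-5, -4)) + 429)/((-147 - 1*22) + 201) = ((-10/81 - (8/7 - 2/7*(-4))/81) + 429)/((-147 - 1*22) + 201) = ((-10/81 - (8/7 + 8/7)/81) + 429)/((-147 - 22) + 201) = ((-10/81 - 1/81*16/7) + 429)/(-169 + 201) = ((-10/81 - 16/567) + 429)/32 = (-86/567 + 429)*(1/32) = (243157/567)*(1/32) = 243157/18144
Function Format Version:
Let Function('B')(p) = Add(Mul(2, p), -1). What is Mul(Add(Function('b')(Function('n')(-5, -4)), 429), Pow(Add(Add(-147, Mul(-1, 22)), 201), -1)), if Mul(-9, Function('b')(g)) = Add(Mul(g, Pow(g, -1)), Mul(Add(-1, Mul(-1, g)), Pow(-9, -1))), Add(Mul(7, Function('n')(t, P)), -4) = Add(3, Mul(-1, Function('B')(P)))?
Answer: Rational(243157, 18144) ≈ 13.402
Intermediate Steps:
Function('B')(p) = Add(-1, Mul(2, p))
Function('n')(t, P) = Add(Rational(8, 7), Mul(Rational(-2, 7), P)) (Function('n')(t, P) = Add(Rational(4, 7), Mul(Rational(1, 7), Add(3, Mul(-1, Add(-1, Mul(2, P)))))) = Add(Rational(4, 7), Mul(Rational(1, 7), Add(3, Add(1, Mul(-2, P))))) = Add(Rational(4, 7), Mul(Rational(1, 7), Add(4, Mul(-2, P)))) = Add(Rational(4, 7), Add(Rational(4, 7), Mul(Rational(-2, 7), P))) = Add(Rational(8, 7), Mul(Rational(-2, 7), P)))
Function('b')(g) = Add(Rational(-10, 81), Mul(Rational(-1, 81), g)) (Function('b')(g) = Mul(Rational(-1, 9), Add(Mul(g, Pow(g, -1)), Mul(Add(-1, Mul(-1, g)), Pow(-9, -1)))) = Mul(Rational(-1, 9), Add(1, Mul(Add(-1, Mul(-1, g)), Rational(-1, 9)))) = Mul(Rational(-1, 9), Add(1, Add(Rational(1, 9), Mul(Rational(1, 9), g)))) = Mul(Rational(-1, 9), Add(Rational(10, 9), Mul(Rational(1, 9), g))) = Add(Rational(-10, 81), Mul(Rational(-1, 81), g)))
Mul(Add(Function('b')(Function('n')(-5, -4)), 429), Pow(Add(Add(-147, Mul(-1, 22)), 201), -1)) = Mul(Add(Add(Rational(-10, 81), Mul(Rational(-1, 81), Add(Rational(8, 7), Mul(Rational(-2, 7), -4)))), 429), Pow(Add(Add(-147, Mul(-1, 22)), 201), -1)) = Mul(Add(Add(Rational(-10, 81), Mul(Rational(-1, 81), Add(Rational(8, 7), Rational(8, 7)))), 429), Pow(Add(Add(-147, -22), 201), -1)) = Mul(Add(Add(Rational(-10, 81), Mul(Rational(-1, 81), Rational(16, 7))), 429), Pow(Add(-169, 201), -1)) = Mul(Add(Add(Rational(-10, 81), Rational(-16, 567)), 429), Pow(32, -1)) = Mul(Add(Rational(-86, 567), 429), Rational(1, 32)) = Mul(Rational(243157, 567), Rational(1, 32)) = Rational(243157, 18144)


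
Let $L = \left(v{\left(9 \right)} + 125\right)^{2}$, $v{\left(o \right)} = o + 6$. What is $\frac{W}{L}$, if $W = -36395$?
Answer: $- \frac{7279}{3920} \approx -1.8569$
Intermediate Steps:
$v{\left(o \right)} = 6 + o$
$L = 19600$ ($L = \left(\left(6 + 9\right) + 125\right)^{2} = \left(15 + 125\right)^{2} = 140^{2} = 19600$)
$\frac{W}{L} = - \frac{36395}{19600} = \left(-36395\right) \frac{1}{19600} = - \frac{7279}{3920}$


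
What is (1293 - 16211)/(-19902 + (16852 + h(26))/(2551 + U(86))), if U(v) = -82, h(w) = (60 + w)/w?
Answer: 478823046/638575375 ≈ 0.74983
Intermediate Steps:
h(w) = (60 + w)/w
(1293 - 16211)/(-19902 + (16852 + h(26))/(2551 + U(86))) = (1293 - 16211)/(-19902 + (16852 + (60 + 26)/26)/(2551 - 82)) = -14918/(-19902 + (16852 + (1/26)*86)/2469) = -14918/(-19902 + (16852 + 43/13)*(1/2469)) = -14918/(-19902 + (219119/13)*(1/2469)) = -14918/(-19902 + 219119/32097) = -14918/(-638575375/32097) = -14918*(-32097/638575375) = 478823046/638575375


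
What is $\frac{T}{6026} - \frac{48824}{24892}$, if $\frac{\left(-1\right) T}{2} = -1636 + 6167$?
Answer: $- \frac{2824917}{815213} \approx -3.4652$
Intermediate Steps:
$T = -9062$ ($T = - 2 \left(-1636 + 6167\right) = \left(-2\right) 4531 = -9062$)
$\frac{T}{6026} - \frac{48824}{24892} = - \frac{9062}{6026} - \frac{48824}{24892} = \left(-9062\right) \frac{1}{6026} - \frac{12206}{6223} = - \frac{197}{131} - \frac{12206}{6223} = - \frac{2824917}{815213}$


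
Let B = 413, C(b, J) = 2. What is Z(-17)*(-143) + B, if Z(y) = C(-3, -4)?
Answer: 127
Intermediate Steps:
Z(y) = 2
Z(-17)*(-143) + B = 2*(-143) + 413 = -286 + 413 = 127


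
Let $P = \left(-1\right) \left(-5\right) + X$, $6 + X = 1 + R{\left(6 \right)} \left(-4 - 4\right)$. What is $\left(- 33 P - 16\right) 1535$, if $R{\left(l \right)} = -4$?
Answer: $-1645520$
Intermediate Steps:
$X = 27$ ($X = -6 - \left(-1 + 4 \left(-4 - 4\right)\right) = -6 + \left(1 - -32\right) = -6 + \left(1 + 32\right) = -6 + 33 = 27$)
$P = 32$ ($P = \left(-1\right) \left(-5\right) + 27 = 5 + 27 = 32$)
$\left(- 33 P - 16\right) 1535 = \left(\left(-33\right) 32 - 16\right) 1535 = \left(-1056 - 16\right) 1535 = \left(-1072\right) 1535 = -1645520$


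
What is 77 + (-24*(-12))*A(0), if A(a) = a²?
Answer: 77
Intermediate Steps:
77 + (-24*(-12))*A(0) = 77 - 24*(-12)*0² = 77 + 288*0 = 77 + 0 = 77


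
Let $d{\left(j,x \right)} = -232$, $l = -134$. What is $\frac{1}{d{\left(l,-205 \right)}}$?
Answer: $- \frac{1}{232} \approx -0.0043103$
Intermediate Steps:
$\frac{1}{d{\left(l,-205 \right)}} = \frac{1}{-232} = - \frac{1}{232}$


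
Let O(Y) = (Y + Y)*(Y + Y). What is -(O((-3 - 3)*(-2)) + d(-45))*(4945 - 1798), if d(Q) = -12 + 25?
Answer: -1853583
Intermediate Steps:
O(Y) = 4*Y² (O(Y) = (2*Y)*(2*Y) = 4*Y²)
d(Q) = 13
-(O((-3 - 3)*(-2)) + d(-45))*(4945 - 1798) = -(4*((-3 - 3)*(-2))² + 13)*(4945 - 1798) = -(4*(-6*(-2))² + 13)*3147 = -(4*12² + 13)*3147 = -(4*144 + 13)*3147 = -(576 + 13)*3147 = -589*3147 = -1*1853583 = -1853583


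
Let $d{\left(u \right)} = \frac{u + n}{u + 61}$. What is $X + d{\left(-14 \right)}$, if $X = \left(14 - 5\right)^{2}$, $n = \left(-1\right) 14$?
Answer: $\frac{3779}{47} \approx 80.404$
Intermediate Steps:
$n = -14$
$X = 81$ ($X = 9^{2} = 81$)
$d{\left(u \right)} = \frac{-14 + u}{61 + u}$ ($d{\left(u \right)} = \frac{u - 14}{u + 61} = \frac{-14 + u}{61 + u}$)
$X + d{\left(-14 \right)} = 81 + \frac{-14 - 14}{61 - 14} = 81 + \frac{1}{47} \left(-28\right) = 81 - \frac{28}{47} = \frac{3779}{47}$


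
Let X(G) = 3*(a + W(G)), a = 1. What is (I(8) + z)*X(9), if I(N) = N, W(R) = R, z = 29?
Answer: 1110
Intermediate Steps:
X(G) = 3 + 3*G (X(G) = 3*(1 + G) = 3 + 3*G)
(I(8) + z)*X(9) = (8 + 29)*(3 + 3*9) = 37*(3 + 27) = 37*30 = 1110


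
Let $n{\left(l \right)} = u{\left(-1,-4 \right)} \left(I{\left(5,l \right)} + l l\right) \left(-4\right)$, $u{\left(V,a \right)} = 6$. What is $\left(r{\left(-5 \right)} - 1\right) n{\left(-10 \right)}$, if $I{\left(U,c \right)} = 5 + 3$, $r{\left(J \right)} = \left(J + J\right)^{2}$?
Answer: $-256608$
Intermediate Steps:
$r{\left(J \right)} = 4 J^{2}$ ($r{\left(J \right)} = \left(2 J\right)^{2} = 4 J^{2}$)
$I{\left(U,c \right)} = 8$
$n{\left(l \right)} = -192 - 24 l^{2}$ ($n{\left(l \right)} = 6 \left(8 + l l\right) \left(-4\right) = 6 \left(8 + l^{2}\right) \left(-4\right) = \left(48 + 6 l^{2}\right) \left(-4\right) = -192 - 24 l^{2}$)
$\left(r{\left(-5 \right)} - 1\right) n{\left(-10 \right)} = \left(4 \left(-5\right)^{2} - 1\right) \left(-192 - 24 \left(-10\right)^{2}\right) = \left(4 \cdot 25 - 1\right) \left(-192 - 2400\right) = \left(100 - 1\right) \left(-192 - 2400\right) = 99 \left(-2592\right) = -256608$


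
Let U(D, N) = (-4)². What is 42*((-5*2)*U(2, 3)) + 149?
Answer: -6571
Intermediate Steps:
U(D, N) = 16
42*((-5*2)*U(2, 3)) + 149 = 42*(-5*2*16) + 149 = 42*(-10*16) + 149 = 42*(-160) + 149 = -6720 + 149 = -6571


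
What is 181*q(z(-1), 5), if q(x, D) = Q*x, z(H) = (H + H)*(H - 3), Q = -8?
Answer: -11584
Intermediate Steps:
z(H) = 2*H*(-3 + H) (z(H) = (2*H)*(-3 + H) = 2*H*(-3 + H))
q(x, D) = -8*x
181*q(z(-1), 5) = 181*(-16*(-1)*(-3 - 1)) = 181*(-16*(-1)*(-4)) = 181*(-8*8) = 181*(-64) = -11584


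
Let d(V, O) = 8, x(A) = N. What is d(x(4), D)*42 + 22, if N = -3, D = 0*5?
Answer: 358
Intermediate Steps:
D = 0
x(A) = -3
d(x(4), D)*42 + 22 = 8*42 + 22 = 336 + 22 = 358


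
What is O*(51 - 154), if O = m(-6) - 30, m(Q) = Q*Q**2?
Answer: 25338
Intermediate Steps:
m(Q) = Q**3
O = -246 (O = (-6)**3 - 30 = -216 - 30 = -246)
O*(51 - 154) = -246*(51 - 154) = -246*(-103) = 25338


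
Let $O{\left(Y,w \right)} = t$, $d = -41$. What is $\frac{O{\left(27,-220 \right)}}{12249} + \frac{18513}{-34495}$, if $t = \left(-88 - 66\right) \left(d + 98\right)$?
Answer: $- \frac{176520949}{140843085} \approx -1.2533$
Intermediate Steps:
$t = -8778$ ($t = \left(-88 - 66\right) \left(-41 + 98\right) = \left(-154\right) 57 = -8778$)
$O{\left(Y,w \right)} = -8778$
$\frac{O{\left(27,-220 \right)}}{12249} + \frac{18513}{-34495} = - \frac{8778}{12249} + \frac{18513}{-34495} = \left(-8778\right) \frac{1}{12249} + 18513 \left(- \frac{1}{34495}\right) = - \frac{2926}{4083} - \frac{18513}{34495} = - \frac{176520949}{140843085}$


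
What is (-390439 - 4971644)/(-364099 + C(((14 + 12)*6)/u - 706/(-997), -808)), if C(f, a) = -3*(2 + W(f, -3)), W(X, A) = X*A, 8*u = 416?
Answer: 5345996751/362979412 ≈ 14.728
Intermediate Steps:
u = 52 (u = (⅛)*416 = 52)
W(X, A) = A*X
C(f, a) = -6 + 9*f (C(f, a) = -3*(2 - 3*f) = -6 + 9*f)
(-390439 - 4971644)/(-364099 + C(((14 + 12)*6)/u - 706/(-997), -808)) = (-390439 - 4971644)/(-364099 + (-6 + 9*(((14 + 12)*6)/52 - 706/(-997)))) = -5362083/(-364099 + (-6 + 9*((26*6)*(1/52) - 706*(-1/997)))) = -5362083/(-364099 + (-6 + 9*(156*(1/52) + 706/997))) = -5362083/(-364099 + (-6 + 9*(3 + 706/997))) = -5362083/(-364099 + (-6 + 9*(3697/997))) = -5362083/(-364099 + (-6 + 33273/997)) = -5362083/(-364099 + 27291/997) = -5362083/(-362979412/997) = -5362083*(-997/362979412) = 5345996751/362979412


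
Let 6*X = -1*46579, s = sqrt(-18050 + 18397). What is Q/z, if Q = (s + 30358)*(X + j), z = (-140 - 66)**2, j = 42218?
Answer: 3137939491/127308 + 206729*sqrt(347)/254616 ≈ 24664.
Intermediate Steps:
s = sqrt(347) ≈ 18.628
z = 42436 (z = (-206)**2 = 42436)
X = -46579/6 (X = (-1*46579)/6 = (1/6)*(-46579) = -46579/6 ≈ -7763.2)
Q = 3137939491/3 + 206729*sqrt(347)/6 (Q = (sqrt(347) + 30358)*(-46579/6 + 42218) = (30358 + sqrt(347))*(206729/6) = 3137939491/3 + 206729*sqrt(347)/6 ≈ 1.0466e+9)
Q/z = (3137939491/3 + 206729*sqrt(347)/6)/42436 = (3137939491/3 + 206729*sqrt(347)/6)*(1/42436) = 3137939491/127308 + 206729*sqrt(347)/254616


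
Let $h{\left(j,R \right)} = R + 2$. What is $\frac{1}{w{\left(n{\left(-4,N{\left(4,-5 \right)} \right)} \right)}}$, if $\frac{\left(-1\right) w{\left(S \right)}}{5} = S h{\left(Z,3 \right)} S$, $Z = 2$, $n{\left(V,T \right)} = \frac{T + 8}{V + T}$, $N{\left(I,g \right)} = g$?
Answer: $- \frac{9}{25} \approx -0.36$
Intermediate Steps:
$n{\left(V,T \right)} = \frac{8 + T}{T + V}$
$h{\left(j,R \right)} = 2 + R$
$w{\left(S \right)} = - 25 S^{2}$ ($w{\left(S \right)} = - 5 S \left(2 + 3\right) S = - 5 S 5 S = - 5 \cdot 5 S S = - 5 \cdot 5 S^{2} = - 25 S^{2}$)
$\frac{1}{w{\left(n{\left(-4,N{\left(4,-5 \right)} \right)} \right)}} = \frac{1}{\left(-25\right) \left(\frac{8 - 5}{-5 - 4}\right)^{2}} = \frac{1}{\left(-25\right) \left(\frac{1}{-9} \cdot 3\right)^{2}} = \frac{1}{\left(-25\right) \left(\left(- \frac{1}{9}\right) 3\right)^{2}} = \frac{1}{\left(-25\right) \left(- \frac{1}{3}\right)^{2}} = \frac{1}{\left(-25\right) \frac{1}{9}} = \frac{1}{- \frac{25}{9}} = - \frac{9}{25}$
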